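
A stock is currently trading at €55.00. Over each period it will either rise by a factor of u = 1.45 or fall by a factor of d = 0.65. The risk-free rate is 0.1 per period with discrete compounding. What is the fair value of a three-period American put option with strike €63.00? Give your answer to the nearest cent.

€13.21

Risk-neutral probability p = (1 + 0.1 − 0.65)/(1.45 − 0.65) = 0.4500/0.8000 = 0.5625
Terminal stock prices: S_uuu = 167.7, S_uud = 75.16, S_udd = 33.69, S_ddd = 15.1
Terminal payoffs (K − S): max(-104.7, 0) = 0, max(-12.16, 0) = 0, max(29.31, 0) = 29.31, max(47.9, 0) = 47.9
Node uu (S = 115.6): continuation = 1/1.1·[0.5625·0.0000 + 0.4375·0.0000] = 0.0000; exercise value = 0.0000 ≤ continuation, so V_uu = 0.0000
Node ud (S = 51.84): continuation = 1/1.1·[0.5625·0.0000 + 0.4375·29.3056] = 11.6556; exercise value = 11.1625 ≤ continuation, so V_ud = 11.6556
Node dd (S = 23.24): continuation = 1/1.1·[0.5625·29.3056 + 0.4375·47.8956] = 34.0352; exercise value = 39.7625 > continuation, so V_dd = 39.7625 (exercise)
Node u (S = 79.75): continuation = 1/1.1·[0.5625·0.0000 + 0.4375·11.6556] = 4.6358; exercise value = 0.0000 ≤ continuation, so V_u = 4.6358
Node d (S = 35.75): continuation = 1/1.1·[0.5625·11.6556 + 0.4375·39.7625] = 21.7749; exercise value = 27.2500 > continuation, so V_d = 27.2500 (exercise)
Node 0 (S = 55): continuation = 1/1.1·[0.5625·4.6358 + 0.4375·27.2500] = 13.2086; exercise value = 8.0000 ≤ continuation, so V_0 = 13.2086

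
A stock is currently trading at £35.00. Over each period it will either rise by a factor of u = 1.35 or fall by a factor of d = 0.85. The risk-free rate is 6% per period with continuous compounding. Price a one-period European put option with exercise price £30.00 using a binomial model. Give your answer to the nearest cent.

£0.14

Risk-neutral probability p = (e^0.06 − 0.85)/(1.35 − 0.85) = 0.2118/0.5000 = 0.4237
Terminal stock prices: S_u = 47.25, S_d = 29.75
Terminal payoffs (K − S): max(-17.25, 0) = 0, max(0.25, 0) = 0.25
Node 0 (S = 35): V_0 = e^(−0.06)·[0.4237·0.0000 + 0.5763·0.2500] = 0.1357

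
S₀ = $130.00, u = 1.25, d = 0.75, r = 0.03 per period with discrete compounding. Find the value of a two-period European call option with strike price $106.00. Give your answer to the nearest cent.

$36.08

Risk-neutral probability p = (1 + 0.03 − 0.75)/(1.25 − 0.75) = 0.2800/0.5000 = 0.5600
Terminal stock prices: S_uu = 203.1, S_ud = 121.9, S_dd = 73.12
Terminal payoffs (S − K): max(97.12, 0) = 97.12, max(15.88, 0) = 15.88, max(-32.88, 0) = 0
Node u (S = 162.5): V_u = 1/1.03·[0.5600·97.1250 + 0.4400·15.8750] = 59.5874
Node d (S = 97.5): V_d = 1/1.03·[0.5600·15.8750 + 0.4400·0.0000] = 8.6311
Node 0 (S = 130): V_0 = 1/1.03·[0.5600·59.5874 + 0.4400·8.6311] = 36.0841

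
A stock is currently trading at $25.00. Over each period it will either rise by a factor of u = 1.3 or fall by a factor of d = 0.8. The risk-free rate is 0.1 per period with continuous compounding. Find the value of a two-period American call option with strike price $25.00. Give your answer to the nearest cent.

$5.65

Risk-neutral probability p = (e^0.1 − 0.8)/(1.3 − 0.8) = 0.3052/0.5000 = 0.6103
Terminal stock prices: S_uu = 42.25, S_ud = 26, S_dd = 16
Terminal payoffs (S − K): max(17.25, 0) = 17.25, max(1, 0) = 1, max(-9, 0) = 0
Node u (S = 32.5): continuation = e^(−0.1)·[0.6103·17.2500 + 0.3897·1.0000] = 9.8791; exercise value = 7.5000 ≤ continuation, so V_u = 9.8791
Node d (S = 20): continuation = e^(−0.1)·[0.6103·1.0000 + 0.3897·0.0000] = 0.5523; exercise value = 0.0000 ≤ continuation, so V_d = 0.5523
Node 0 (S = 25): continuation = e^(−0.1)·[0.6103·9.8791 + 0.3897·0.5523] = 5.6505; exercise value = 0.0000 ≤ continuation, so V_0 = 5.6505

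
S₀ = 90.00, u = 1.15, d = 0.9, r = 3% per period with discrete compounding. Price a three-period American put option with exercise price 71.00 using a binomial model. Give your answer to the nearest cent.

0.55

Risk-neutral probability p = (1 + 0.03 − 0.9)/(1.15 − 0.9) = 0.1300/0.2500 = 0.5200
Terminal stock prices: S_uuu = 136.9, S_uud = 107.1, S_udd = 83.83, S_ddd = 65.61
Terminal payoffs (K − S): max(-65.88, 0) = 0, max(-36.12, 0) = 0, max(-12.83, 0) = 0, max(5.39, 0) = 5.39
Node uu (S = 119): continuation = 1/1.03·[0.5200·0.0000 + 0.4800·0.0000] = 0.0000; exercise value = 0.0000 ≤ continuation, so V_uu = 0.0000
Node ud (S = 93.15): continuation = 1/1.03·[0.5200·0.0000 + 0.4800·0.0000] = 0.0000; exercise value = 0.0000 ≤ continuation, so V_ud = 0.0000
Node dd (S = 72.9): continuation = 1/1.03·[0.5200·0.0000 + 0.4800·5.3900] = 2.5118; exercise value = 0.0000 ≤ continuation, so V_dd = 2.5118
Node u (S = 103.5): continuation = 1/1.03·[0.5200·0.0000 + 0.4800·0.0000] = 0.0000; exercise value = 0.0000 ≤ continuation, so V_u = 0.0000
Node d (S = 81): continuation = 1/1.03·[0.5200·0.0000 + 0.4800·2.5118] = 1.1706; exercise value = 0.0000 ≤ continuation, so V_d = 1.1706
Node 0 (S = 90): continuation = 1/1.03·[0.5200·0.0000 + 0.4800·1.1706] = 0.5455; exercise value = 0.0000 ≤ continuation, so V_0 = 0.5455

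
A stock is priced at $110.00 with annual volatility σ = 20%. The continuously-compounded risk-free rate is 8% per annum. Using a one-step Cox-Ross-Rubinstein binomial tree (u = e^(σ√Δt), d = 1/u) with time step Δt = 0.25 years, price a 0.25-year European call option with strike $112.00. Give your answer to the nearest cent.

CRR parameters: u = e^(σ√Δt) = e^(0.2·√0.25) = 1.1052, d = 1/u = 0.9048
Per-period rate: rΔt = 0.08·0.25 = 0.02, so R = e^0.02 = 1.0202
Risk-neutral probability p = (e^0.02 − 0.9048)/(1.1052 − 0.9048) = 0.1154/0.2003 = 0.5759
Terminal stock prices: S_u = 121.6, S_d = 99.53
Terminal payoffs (S − K): max(9.569, 0) = 9.569, max(-12.47, 0) = 0
Node 0 (S = 110): V_0 = e^(−0.02)·[0.5759·9.5688 + 0.4241·0.0000] = 5.4012

$5.40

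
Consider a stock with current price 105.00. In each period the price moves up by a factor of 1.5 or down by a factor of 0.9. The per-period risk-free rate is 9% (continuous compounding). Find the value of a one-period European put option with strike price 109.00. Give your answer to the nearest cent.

8.96

Risk-neutral probability p = (e^0.09 − 0.9)/(1.5 − 0.9) = 0.1942/0.6000 = 0.3236
Terminal stock prices: S_u = 157.5, S_d = 94.5
Terminal payoffs (K − S): max(-48.5, 0) = 0, max(14.5, 0) = 14.5
Node 0 (S = 105): V_0 = e^(−0.09)·[0.3236·0.0000 + 0.6764·14.5000] = 8.9633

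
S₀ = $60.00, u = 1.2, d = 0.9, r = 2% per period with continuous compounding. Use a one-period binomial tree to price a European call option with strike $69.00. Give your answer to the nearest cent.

Risk-neutral probability p = (e^0.02 − 0.9)/(1.2 − 0.9) = 0.1202/0.3000 = 0.4007
Terminal stock prices: S_u = 72, S_d = 54
Terminal payoffs (S − K): max(3, 0) = 3, max(-15, 0) = 0
Node 0 (S = 60): V_0 = e^(−0.02)·[0.4007·3.0000 + 0.5993·0.0000] = 1.1782

$1.18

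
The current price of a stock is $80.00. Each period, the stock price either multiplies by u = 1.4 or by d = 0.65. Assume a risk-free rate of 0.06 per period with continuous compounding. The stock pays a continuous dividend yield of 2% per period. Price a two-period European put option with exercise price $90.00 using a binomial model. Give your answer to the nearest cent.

Per-period risk-free factor R = e^0.06 = 1.0618; dividend-adjusted growth = e^(0.06−0.02) = 1.0408.
Risk-neutral probability p = (1.0408 − 0.65)/(1.4 − 0.65) = 0.3908/0.7500 = 0.5211
Terminal stock prices: S_uu = 156.8, S_ud = 72.8, S_dd = 33.8
Terminal payoffs (K − S): max(-66.8, 0) = 0, max(17.2, 0) = 17.2, max(56.2, 0) = 56.2
Node u (S = 112): V_u = e^(−0.06)·[0.5211·0.0000 + 0.4789·17.2000] = 7.7577
Node d (S = 52): V_d = e^(−0.06)·[0.5211·17.2000 + 0.4789·56.2000] = 33.7885
Node 0 (S = 80): V_0 = e^(−0.06)·[0.5211·7.7577 + 0.4789·33.7885] = 19.0466

$19.05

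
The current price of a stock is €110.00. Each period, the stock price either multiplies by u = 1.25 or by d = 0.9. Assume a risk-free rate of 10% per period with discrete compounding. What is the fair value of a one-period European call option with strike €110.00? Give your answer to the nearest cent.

Risk-neutral probability p = (1 + 0.1 − 0.9)/(1.25 − 0.9) = 0.2000/0.3500 = 0.5714
Terminal stock prices: S_u = 137.5, S_d = 99
Terminal payoffs (S − K): max(27.5, 0) = 27.5, max(-11, 0) = 0
Node 0 (S = 110): V_0 = 1/1.1·[0.5714·27.5000 + 0.4286·0.0000] = 14.2857

€14.29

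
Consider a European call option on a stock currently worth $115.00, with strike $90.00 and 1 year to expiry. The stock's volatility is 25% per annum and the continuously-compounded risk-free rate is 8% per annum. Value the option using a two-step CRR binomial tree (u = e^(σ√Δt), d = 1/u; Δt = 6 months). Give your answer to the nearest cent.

CRR parameters: u = e^(σ√Δt) = e^(0.25·√0.5) = 1.1934, d = 1/u = 0.8380
Per-period rate: rΔt = 0.08·0.5 = 0.04, so R = e^0.04 = 1.0408
Risk-neutral probability p = (e^0.04 − 0.8380)/(1.1934 − 0.8380) = 0.2028/0.3554 = 0.5708
Terminal stock prices: S_uu = 163.8, S_ud = 115, S_dd = 80.75
Terminal payoffs (S − K): max(73.77, 0) = 73.77, max(25, 0) = 25, max(-9.248, 0) = 0
Node u (S = 137.2): V_u = e^(−0.04)·[0.5708·73.7737 + 0.4292·25.0000] = 50.7659
Node d (S = 96.37): V_d = e^(−0.04)·[0.5708·25.0000 + 0.4292·0.0000] = 13.7093
Node 0 (S = 115): V_0 = e^(−0.04)·[0.5708·50.7659 + 0.4292·13.7093] = 33.4926

$33.49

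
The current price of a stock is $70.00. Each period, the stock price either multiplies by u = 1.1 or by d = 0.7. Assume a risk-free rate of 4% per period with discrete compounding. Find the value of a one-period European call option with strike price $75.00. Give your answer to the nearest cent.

$1.63

Risk-neutral probability p = (1 + 0.04 − 0.7)/(1.1 − 0.7) = 0.3400/0.4000 = 0.8500
Terminal stock prices: S_u = 77, S_d = 49
Terminal payoffs (S − K): max(2, 0) = 2, max(-26, 0) = 0
Node 0 (S = 70): V_0 = 1/1.04·[0.8500·2.0000 + 0.1500·0.0000] = 1.6346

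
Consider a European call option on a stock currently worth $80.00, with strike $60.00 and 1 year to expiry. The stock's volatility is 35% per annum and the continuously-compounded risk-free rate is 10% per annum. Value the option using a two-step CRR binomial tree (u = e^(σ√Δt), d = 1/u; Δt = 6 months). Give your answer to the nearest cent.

CRR parameters: u = e^(σ√Δt) = e^(0.35·√0.5) = 1.2808, d = 1/u = 0.7808
Per-period rate: rΔt = 0.1·0.5 = 0.05, so R = e^0.05 = 1.0513
Risk-neutral probability p = (e^0.05 − 0.7808)/(1.2808 − 0.7808) = 0.2705/0.5000 = 0.5410
Terminal stock prices: S_uu = 131.2, S_ud = 80, S_dd = 48.77
Terminal payoffs (S − K): max(71.24, 0) = 71.24, max(20, 0) = 20, max(-11.23, 0) = 0
Node u (S = 102.5): V_u = e^(−0.05)·[0.5410·71.2365 + 0.4590·20.0000] = 45.3905
Node d (S = 62.46): V_d = e^(−0.05)·[0.5410·20.0000 + 0.4590·0.0000] = 10.2918
Node 0 (S = 80): V_0 = e^(−0.05)·[0.5410·45.3905 + 0.4590·10.2918] = 27.8514

$27.85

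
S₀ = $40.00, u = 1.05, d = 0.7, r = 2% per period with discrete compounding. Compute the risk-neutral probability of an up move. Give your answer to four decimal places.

Risk-neutral probability p = (1 + 0.02 − 0.7)/(1.05 − 0.7) = 0.3200/0.3500 = 0.9143

p = 0.9143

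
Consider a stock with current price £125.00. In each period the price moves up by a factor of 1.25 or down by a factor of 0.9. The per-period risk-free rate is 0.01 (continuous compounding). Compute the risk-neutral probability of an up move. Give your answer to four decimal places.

p = 0.3144

Risk-neutral probability p = (e^0.01 − 0.9)/(1.25 − 0.9) = 0.1101/0.3500 = 0.3144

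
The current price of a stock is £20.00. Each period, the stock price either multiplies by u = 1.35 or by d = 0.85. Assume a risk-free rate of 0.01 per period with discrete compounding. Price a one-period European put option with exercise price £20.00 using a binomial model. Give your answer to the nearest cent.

Risk-neutral probability p = (1 + 0.01 − 0.85)/(1.35 − 0.85) = 0.1600/0.5000 = 0.3200
Terminal stock prices: S_u = 27, S_d = 17
Terminal payoffs (K − S): max(-7, 0) = 0, max(3, 0) = 3
Node 0 (S = 20): V_0 = 1/1.01·[0.3200·0.0000 + 0.6800·3.0000] = 2.0198

£2.02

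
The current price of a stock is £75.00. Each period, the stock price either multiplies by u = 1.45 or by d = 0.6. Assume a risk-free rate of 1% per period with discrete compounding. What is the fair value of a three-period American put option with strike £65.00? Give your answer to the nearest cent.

Risk-neutral probability p = (1 + 0.01 − 0.6)/(1.45 − 0.6) = 0.4100/0.8500 = 0.4824
Terminal stock prices: S_uuu = 228.6, S_uud = 94.61, S_udd = 39.15, S_ddd = 16.2
Terminal payoffs (K − S): max(-163.6, 0) = 0, max(-29.61, 0) = 0, max(25.85, 0) = 25.85, max(48.8, 0) = 48.8
Node uu (S = 157.7): continuation = 1/1.01·[0.4824·0.0000 + 0.5176·0.0000] = 0.0000; exercise value = 0.0000 ≤ continuation, so V_uu = 0.0000
Node ud (S = 65.25): continuation = 1/1.01·[0.4824·0.0000 + 0.5176·25.8500] = 13.2487; exercise value = 0.0000 ≤ continuation, so V_ud = 13.2487
Node dd (S = 27): continuation = 1/1.01·[0.4824·25.8500 + 0.5176·48.8000] = 37.3564; exercise value = 38.0000 > continuation, so V_dd = 38.0000 (exercise)
Node u (S = 108.8): continuation = 1/1.01·[0.4824·0.0000 + 0.5176·13.2487] = 6.7902; exercise value = 0.0000 ≤ continuation, so V_u = 6.7902
Node d (S = 45): continuation = 1/1.01·[0.4824·13.2487 + 0.5176·38.0000] = 25.8031; exercise value = 20.0000 ≤ continuation, so V_d = 25.8031
Node 0 (S = 75): continuation = 1/1.01·[0.4824·6.7902 + 0.5176·25.8031] = 16.4675; exercise value = 0.0000 ≤ continuation, so V_0 = 16.4675

£16.47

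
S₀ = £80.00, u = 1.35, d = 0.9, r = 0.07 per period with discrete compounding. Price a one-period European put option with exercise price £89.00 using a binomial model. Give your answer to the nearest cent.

£9.89

Risk-neutral probability p = (1 + 0.07 − 0.9)/(1.35 − 0.9) = 0.1700/0.4500 = 0.3778
Terminal stock prices: S_u = 108, S_d = 72
Terminal payoffs (K − S): max(-19, 0) = 0, max(17, 0) = 17
Node 0 (S = 80): V_0 = 1/1.07·[0.3778·0.0000 + 0.6222·17.0000] = 9.8858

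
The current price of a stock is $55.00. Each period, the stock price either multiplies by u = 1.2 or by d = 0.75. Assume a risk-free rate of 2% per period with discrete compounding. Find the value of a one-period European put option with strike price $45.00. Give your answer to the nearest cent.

$1.47

Risk-neutral probability p = (1 + 0.02 − 0.75)/(1.2 − 0.75) = 0.2700/0.4500 = 0.6000
Terminal stock prices: S_u = 66, S_d = 41.25
Terminal payoffs (K − S): max(-21, 0) = 0, max(3.75, 0) = 3.75
Node 0 (S = 55): V_0 = 1/1.02·[0.6000·0.0000 + 0.4000·3.7500] = 1.4706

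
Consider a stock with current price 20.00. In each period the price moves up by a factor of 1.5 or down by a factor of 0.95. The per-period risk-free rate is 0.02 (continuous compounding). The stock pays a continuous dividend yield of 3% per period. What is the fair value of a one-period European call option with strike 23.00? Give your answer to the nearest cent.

Per-period risk-free factor R = e^0.02 = 1.0202; dividend-adjusted growth = e^(0.02−0.03) = 0.9900.
Risk-neutral probability p = (0.9900 − 0.95)/(1.5 − 0.95) = 0.0400/0.5500 = 0.0728
Terminal stock prices: S_u = 30, S_d = 19
Terminal payoffs (S − K): max(7, 0) = 7, max(-4, 0) = 0
Node 0 (S = 20): V_0 = e^(−0.02)·[0.0728·7.0000 + 0.9272·0.0000] = 0.4996

0.50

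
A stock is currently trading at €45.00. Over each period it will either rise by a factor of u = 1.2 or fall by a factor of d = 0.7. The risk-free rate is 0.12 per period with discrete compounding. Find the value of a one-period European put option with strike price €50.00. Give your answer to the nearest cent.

Risk-neutral probability p = (1 + 0.12 − 0.7)/(1.2 − 0.7) = 0.4200/0.5000 = 0.8400
Terminal stock prices: S_u = 54, S_d = 31.5
Terminal payoffs (K − S): max(-4, 0) = 0, max(18.5, 0) = 18.5
Node 0 (S = 45): V_0 = 1/1.12·[0.8400·0.0000 + 0.1600·18.5000] = 2.6429

€2.64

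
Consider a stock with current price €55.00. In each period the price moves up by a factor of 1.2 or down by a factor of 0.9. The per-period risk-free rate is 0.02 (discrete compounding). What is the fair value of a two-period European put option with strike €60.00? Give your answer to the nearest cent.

€5.62

Risk-neutral probability p = (1 + 0.02 − 0.9)/(1.2 − 0.9) = 0.1200/0.3000 = 0.4000
Terminal stock prices: S_uu = 79.2, S_ud = 59.4, S_dd = 44.55
Terminal payoffs (K − S): max(-19.2, 0) = 0, max(0.6, 0) = 0.6, max(15.45, 0) = 15.45
Node u (S = 66): V_u = 1/1.02·[0.4000·0.0000 + 0.6000·0.6000] = 0.3529
Node d (S = 49.5): V_d = 1/1.02·[0.4000·0.6000 + 0.6000·15.4500] = 9.3235
Node 0 (S = 55): V_0 = 1/1.02·[0.4000·0.3529 + 0.6000·9.3235] = 5.6228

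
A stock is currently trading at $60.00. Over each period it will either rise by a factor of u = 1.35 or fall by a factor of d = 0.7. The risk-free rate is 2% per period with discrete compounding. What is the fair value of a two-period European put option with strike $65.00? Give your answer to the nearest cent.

Risk-neutral probability p = (1 + 0.02 − 0.7)/(1.35 − 0.7) = 0.3200/0.6500 = 0.4923
Terminal stock prices: S_uu = 109.4, S_ud = 56.7, S_dd = 29.4
Terminal payoffs (K − S): max(-44.35, 0) = 0, max(8.3, 0) = 8.3, max(35.6, 0) = 35.6
Node u (S = 81): V_u = 1/1.02·[0.4923·0.0000 + 0.5077·8.3000] = 4.1312
Node d (S = 42): V_d = 1/1.02·[0.4923·8.3000 + 0.5077·35.6000] = 21.7255
Node 0 (S = 60): V_0 = 1/1.02·[0.4923·4.1312 + 0.5077·21.7255] = 12.8075

$12.81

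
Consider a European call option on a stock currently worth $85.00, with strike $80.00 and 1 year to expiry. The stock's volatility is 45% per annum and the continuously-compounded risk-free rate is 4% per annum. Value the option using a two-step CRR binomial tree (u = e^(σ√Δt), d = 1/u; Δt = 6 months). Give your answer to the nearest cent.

$18.23

CRR parameters: u = e^(σ√Δt) = e^(0.45·√0.5) = 1.3746, d = 1/u = 0.7275
Per-period rate: rΔt = 0.04·0.5 = 0.02, so R = e^0.02 = 1.0202
Risk-neutral probability p = (e^0.02 − 0.7275)/(1.3746 − 0.7275) = 0.2927/0.6472 = 0.4523
Terminal stock prices: S_uu = 160.6, S_ud = 85, S_dd = 44.98
Terminal payoffs (S − K): max(80.62, 0) = 80.62, max(5, 0) = 5, max(-35.02, 0) = 0
Node u (S = 116.8): V_u = e^(−0.02)·[0.4523·80.6210 + 0.5477·5.0000] = 38.4292
Node d (S = 61.83): V_d = e^(−0.02)·[0.4523·5.0000 + 0.5477·0.0000] = 2.2169
Node 0 (S = 85): V_0 = e^(−0.02)·[0.4523·38.4292 + 0.5477·2.2169] = 18.2285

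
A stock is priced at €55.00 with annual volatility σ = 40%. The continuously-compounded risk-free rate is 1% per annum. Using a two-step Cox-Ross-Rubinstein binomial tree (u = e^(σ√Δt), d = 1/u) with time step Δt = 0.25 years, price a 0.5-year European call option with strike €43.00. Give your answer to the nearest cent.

CRR parameters: u = e^(σ√Δt) = e^(0.4·√0.25) = 1.2214, d = 1/u = 0.8187
Per-period rate: rΔt = 0.01·0.25 = 0.0025, so R = e^0.0025 = 1.0025
Risk-neutral probability p = (e^0.0025 − 0.8187)/(1.2214 − 0.8187) = 0.1838/0.4027 = 0.4564
Terminal stock prices: S_uu = 82.05, S_ud = 55, S_dd = 36.87
Terminal payoffs (S − K): max(39.05, 0) = 39.05, max(12, 0) = 12, max(-6.132, 0) = 0
Node u (S = 67.18): V_u = e^(−0.0025)·[0.4564·39.0504 + 0.5436·12.0000] = 24.2845
Node d (S = 45.03): V_d = e^(−0.0025)·[0.4564·12.0000 + 0.5436·0.0000] = 5.4629
Node 0 (S = 55): V_0 = e^(−0.0025)·[0.4564·24.2845 + 0.5436·5.4629] = 14.0177

€14.02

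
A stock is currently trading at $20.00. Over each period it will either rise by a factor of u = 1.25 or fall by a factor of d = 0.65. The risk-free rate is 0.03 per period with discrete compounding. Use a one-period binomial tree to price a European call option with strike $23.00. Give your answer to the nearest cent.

Risk-neutral probability p = (1 + 0.03 − 0.65)/(1.25 − 0.65) = 0.3800/0.6000 = 0.6333
Terminal stock prices: S_u = 25, S_d = 13
Terminal payoffs (S − K): max(2, 0) = 2, max(-10, 0) = 0
Node 0 (S = 20): V_0 = 1/1.03·[0.6333·2.0000 + 0.3667·0.0000] = 1.2298

$1.23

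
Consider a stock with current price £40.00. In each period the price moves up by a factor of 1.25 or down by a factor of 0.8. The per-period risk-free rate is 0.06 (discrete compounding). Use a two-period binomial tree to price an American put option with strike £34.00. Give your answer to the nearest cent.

£1.33

Risk-neutral probability p = (1 + 0.06 − 0.8)/(1.25 − 0.8) = 0.2600/0.4500 = 0.5778
Terminal stock prices: S_uu = 62.5, S_ud = 40, S_dd = 25.6
Terminal payoffs (K − S): max(-28.5, 0) = 0, max(-6, 0) = 0, max(8.4, 0) = 8.4
Node u (S = 50): continuation = 1/1.06·[0.5778·0.0000 + 0.4222·0.0000] = 0.0000; exercise value = 0.0000 ≤ continuation, so V_u = 0.0000
Node d (S = 32): continuation = 1/1.06·[0.5778·0.0000 + 0.4222·8.4000] = 3.3459; exercise value = 2.0000 ≤ continuation, so V_d = 3.3459
Node 0 (S = 40): continuation = 1/1.06·[0.5778·0.0000 + 0.4222·3.3459] = 1.3328; exercise value = 0.0000 ≤ continuation, so V_0 = 1.3328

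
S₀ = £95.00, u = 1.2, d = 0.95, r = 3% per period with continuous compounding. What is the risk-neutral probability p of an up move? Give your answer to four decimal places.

p = 0.3218

Risk-neutral probability p = (e^0.03 − 0.95)/(1.2 − 0.95) = 0.0805/0.2500 = 0.3218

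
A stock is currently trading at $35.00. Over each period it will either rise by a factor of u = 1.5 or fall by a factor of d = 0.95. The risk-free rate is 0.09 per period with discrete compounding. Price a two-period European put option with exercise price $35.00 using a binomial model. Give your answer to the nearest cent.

Risk-neutral probability p = (1 + 0.09 − 0.95)/(1.5 − 0.95) = 0.1400/0.5500 = 0.2545
Terminal stock prices: S_uu = 78.75, S_ud = 49.88, S_dd = 31.59
Terminal payoffs (K − S): max(-43.75, 0) = 0, max(-14.88, 0) = 0, max(3.413, 0) = 3.413
Node u (S = 52.5): V_u = 1/1.09·[0.2545·0.0000 + 0.7455·0.0000] = 0.0000
Node d (S = 33.25): V_d = 1/1.09·[0.2545·0.0000 + 0.7455·3.4125] = 2.3338
Node 0 (S = 35): V_0 = 1/1.09·[0.2545·0.0000 + 0.7455·2.3338] = 1.5961

$1.60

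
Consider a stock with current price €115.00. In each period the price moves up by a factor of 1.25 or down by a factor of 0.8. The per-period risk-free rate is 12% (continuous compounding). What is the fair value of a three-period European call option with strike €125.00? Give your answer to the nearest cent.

Risk-neutral probability p = (e^0.12 − 0.8)/(1.25 − 0.8) = 0.3275/0.4500 = 0.7278
Terminal stock prices: S_uuu = 224.6, S_uud = 143.8, S_udd = 92, S_ddd = 58.88
Terminal payoffs (S − K): max(99.61, 0) = 99.61, max(18.75, 0) = 18.75, max(-33, 0) = 0, max(-66.12, 0) = 0
Node uu (S = 179.7): V_uu = e^(−0.12)·[0.7278·99.6094 + 0.2722·18.7500] = 68.8224
Node ud (S = 115): V_ud = e^(−0.12)·[0.7278·18.7500 + 0.2722·0.0000] = 12.1027
Node dd (S = 73.6): V_dd = e^(−0.12)·[0.7278·0.0000 + 0.2722·0.0000] = 0.0000
Node u (S = 143.8): V_u = e^(−0.12)·[0.7278·68.8224 + 0.2722·12.1027] = 47.3453
Node d (S = 92): V_d = e^(−0.12)·[0.7278·12.1027 + 0.2722·0.0000] = 7.8120
Node 0 (S = 115): V_0 = e^(−0.12)·[0.7278·47.3453 + 0.2722·7.8120] = 32.4464

€32.45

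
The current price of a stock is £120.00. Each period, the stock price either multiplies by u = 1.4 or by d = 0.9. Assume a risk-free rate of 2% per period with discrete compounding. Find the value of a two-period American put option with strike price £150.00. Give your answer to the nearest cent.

£31.29

Risk-neutral probability p = (1 + 0.02 − 0.9)/(1.4 − 0.9) = 0.1200/0.5000 = 0.2400
Terminal stock prices: S_uu = 235.2, S_ud = 151.2, S_dd = 97.2
Terminal payoffs (K − S): max(-85.2, 0) = 0, max(-1.2, 0) = 0, max(52.8, 0) = 52.8
Node u (S = 168): continuation = 1/1.02·[0.2400·0.0000 + 0.7600·0.0000] = 0.0000; exercise value = 0.0000 ≤ continuation, so V_u = 0.0000
Node d (S = 108): continuation = 1/1.02·[0.2400·0.0000 + 0.7600·52.8000] = 39.3412; exercise value = 42.0000 > continuation, so V_d = 42.0000 (exercise)
Node 0 (S = 120): continuation = 1/1.02·[0.2400·0.0000 + 0.7600·42.0000] = 31.2941; exercise value = 30.0000 ≤ continuation, so V_0 = 31.2941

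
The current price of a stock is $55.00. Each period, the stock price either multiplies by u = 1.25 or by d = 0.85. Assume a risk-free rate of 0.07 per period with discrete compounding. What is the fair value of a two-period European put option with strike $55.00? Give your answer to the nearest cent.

Risk-neutral probability p = (1 + 0.07 − 0.85)/(1.25 − 0.85) = 0.2200/0.4000 = 0.5500
Terminal stock prices: S_uu = 85.94, S_ud = 58.44, S_dd = 39.74
Terminal payoffs (K − S): max(-30.94, 0) = 0, max(-3.438, 0) = 0, max(15.26, 0) = 15.26
Node u (S = 68.75): V_u = 1/1.07·[0.5500·0.0000 + 0.4500·0.0000] = 0.0000
Node d (S = 46.75): V_d = 1/1.07·[0.5500·0.0000 + 0.4500·15.2625] = 6.4188
Node 0 (S = 55): V_0 = 1/1.07·[0.5500·0.0000 + 0.4500·6.4188] = 2.6995

$2.70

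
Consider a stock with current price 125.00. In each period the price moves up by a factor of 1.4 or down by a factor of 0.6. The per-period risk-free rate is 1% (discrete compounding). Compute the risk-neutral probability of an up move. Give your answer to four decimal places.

Risk-neutral probability p = (1 + 0.01 − 0.6)/(1.4 − 0.6) = 0.4100/0.8000 = 0.5125

p = 0.5125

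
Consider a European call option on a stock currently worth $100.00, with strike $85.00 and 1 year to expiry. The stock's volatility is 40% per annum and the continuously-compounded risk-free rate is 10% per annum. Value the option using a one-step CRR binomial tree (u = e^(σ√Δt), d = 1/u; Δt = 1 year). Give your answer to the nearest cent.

CRR parameters: u = e^(σ√Δt) = e^(0.4·√1) = 1.4918, d = 1/u = 0.6703
Per-period rate: rΔt = 0.1·1 = 0.1, so R = e^0.1 = 1.1052
Risk-neutral probability p = (e^0.1 − 0.6703)/(1.4918 − 0.6703) = 0.4349/0.8215 = 0.5293
Terminal stock prices: S_u = 149.2, S_d = 67.03
Terminal payoffs (S − K): max(64.18, 0) = 64.18, max(-17.97, 0) = 0
Node 0 (S = 100): V_0 = e^(−0.1)·[0.5293·64.1825 + 0.4707·0.0000] = 30.7410

$30.74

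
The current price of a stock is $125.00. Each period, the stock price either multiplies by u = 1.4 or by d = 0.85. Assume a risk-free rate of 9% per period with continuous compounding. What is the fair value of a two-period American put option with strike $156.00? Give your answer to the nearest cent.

$31.00

Risk-neutral probability p = (e^0.09 − 0.85)/(1.4 − 0.85) = 0.2442/0.5500 = 0.4440
Terminal stock prices: S_uu = 245, S_ud = 148.8, S_dd = 90.31
Terminal payoffs (K − S): max(-89, 0) = 0, max(7.25, 0) = 7.25, max(65.69, 0) = 65.69
Node u (S = 175): continuation = e^(−0.09)·[0.4440·0.0000 + 0.5560·7.2500] = 3.6844; exercise value = 0.0000 ≤ continuation, so V_u = 3.6844
Node d (S = 106.2): continuation = e^(−0.09)·[0.4440·7.2500 + 0.5560·65.6875] = 36.3233; exercise value = 49.7500 > continuation, so V_d = 49.7500 (exercise)
Node 0 (S = 125): continuation = e^(−0.09)·[0.4440·3.6844 + 0.5560·49.7500] = 26.7773; exercise value = 31.0000 > continuation, so V_0 = 31.0000 (exercise)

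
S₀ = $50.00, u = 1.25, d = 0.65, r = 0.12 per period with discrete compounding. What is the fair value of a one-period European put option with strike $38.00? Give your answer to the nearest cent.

Risk-neutral probability p = (1 + 0.12 − 0.65)/(1.25 − 0.65) = 0.4700/0.6000 = 0.7833
Terminal stock prices: S_u = 62.5, S_d = 32.5
Terminal payoffs (K − S): max(-24.5, 0) = 0, max(5.5, 0) = 5.5
Node 0 (S = 50): V_0 = 1/1.12·[0.7833·0.0000 + 0.2167·5.5000] = 1.0640

$1.06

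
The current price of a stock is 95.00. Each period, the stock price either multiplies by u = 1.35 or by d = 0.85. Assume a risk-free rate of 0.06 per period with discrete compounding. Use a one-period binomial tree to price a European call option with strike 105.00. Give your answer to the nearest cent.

9.21

Risk-neutral probability p = (1 + 0.06 − 0.85)/(1.35 − 0.85) = 0.2100/0.5000 = 0.4200
Terminal stock prices: S_u = 128.2, S_d = 80.75
Terminal payoffs (S − K): max(23.25, 0) = 23.25, max(-24.25, 0) = 0
Node 0 (S = 95): V_0 = 1/1.06·[0.4200·23.2500 + 0.5800·0.0000] = 9.2123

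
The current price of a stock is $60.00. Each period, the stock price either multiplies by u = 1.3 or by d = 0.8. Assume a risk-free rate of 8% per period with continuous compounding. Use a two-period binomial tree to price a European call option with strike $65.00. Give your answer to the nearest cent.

$9.96

Risk-neutral probability p = (e^0.08 − 0.8)/(1.3 − 0.8) = 0.2833/0.5000 = 0.5666
Terminal stock prices: S_uu = 101.4, S_ud = 62.4, S_dd = 38.4
Terminal payoffs (S − K): max(36.4, 0) = 36.4, max(-2.6, 0) = 0, max(-26.6, 0) = 0
Node u (S = 78): V_u = e^(−0.08)·[0.5666·36.4000 + 0.4334·0.0000] = 19.0377
Node d (S = 48): V_d = e^(−0.08)·[0.5666·0.0000 + 0.4334·0.0000] = 0.0000
Node 0 (S = 60): V_0 = e^(−0.08)·[0.5666·19.0377 + 0.4334·0.0000] = 9.9570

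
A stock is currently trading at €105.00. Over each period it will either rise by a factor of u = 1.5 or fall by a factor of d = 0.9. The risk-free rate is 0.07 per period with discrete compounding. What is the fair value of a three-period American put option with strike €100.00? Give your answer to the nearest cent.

Risk-neutral probability p = (1 + 0.07 − 0.9)/(1.5 − 0.9) = 0.1700/0.6000 = 0.2833
Terminal stock prices: S_uuu = 354.4, S_uud = 212.6, S_udd = 127.6, S_ddd = 76.55
Terminal payoffs (K − S): max(-254.4, 0) = 0, max(-112.6, 0) = 0, max(-27.58, 0) = 0, max(23.45, 0) = 23.45
Node uu (S = 236.2): continuation = 1/1.07·[0.2833·0.0000 + 0.7167·0.0000] = 0.0000; exercise value = 0.0000 ≤ continuation, so V_uu = 0.0000
Node ud (S = 141.8): continuation = 1/1.07·[0.2833·0.0000 + 0.7167·0.0000] = 0.0000; exercise value = 0.0000 ≤ continuation, so V_ud = 0.0000
Node dd (S = 85.05): continuation = 1/1.07·[0.2833·0.0000 + 0.7167·23.4550] = 15.7097; exercise value = 14.9500 ≤ continuation, so V_dd = 15.7097
Node u (S = 157.5): continuation = 1/1.07·[0.2833·0.0000 + 0.7167·0.0000] = 0.0000; exercise value = 0.0000 ≤ continuation, so V_u = 0.0000
Node d (S = 94.5): continuation = 1/1.07·[0.2833·0.0000 + 0.7167·15.7097] = 10.5221; exercise value = 5.5000 ≤ continuation, so V_d = 10.5221
Node 0 (S = 105): continuation = 1/1.07·[0.2833·0.0000 + 0.7167·10.5221] = 7.0475; exercise value = 0.0000 ≤ continuation, so V_0 = 7.0475

€7.05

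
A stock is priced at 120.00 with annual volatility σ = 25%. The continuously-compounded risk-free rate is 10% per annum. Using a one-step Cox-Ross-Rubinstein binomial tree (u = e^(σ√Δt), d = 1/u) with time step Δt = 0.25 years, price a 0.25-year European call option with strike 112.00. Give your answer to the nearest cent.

CRR parameters: u = e^(σ√Δt) = e^(0.25·√0.25) = 1.1331, d = 1/u = 0.8825
Per-period rate: rΔt = 0.1·0.25 = 0.025, so R = e^0.025 = 1.0253
Risk-neutral probability p = (e^0.025 − 0.8825)/(1.1331 − 0.8825) = 0.1428/0.2507 = 0.5698
Terminal stock prices: S_u = 136, S_d = 105.9
Terminal payoffs (S − K): max(23.98, 0) = 23.98, max(-6.1, 0) = 0
Node 0 (S = 120): V_0 = e^(−0.025)·[0.5698·23.9778 + 0.4302·0.0000] = 13.3249

13.32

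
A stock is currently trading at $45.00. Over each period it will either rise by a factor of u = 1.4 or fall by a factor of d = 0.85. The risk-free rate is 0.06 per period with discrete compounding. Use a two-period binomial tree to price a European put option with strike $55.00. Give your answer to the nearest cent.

$8.26

Risk-neutral probability p = (1 + 0.06 − 0.85)/(1.4 − 0.85) = 0.2100/0.5500 = 0.3818
Terminal stock prices: S_uu = 88.2, S_ud = 53.55, S_dd = 32.51
Terminal payoffs (K − S): max(-33.2, 0) = 0, max(1.45, 0) = 1.45, max(22.49, 0) = 22.49
Node u (S = 63): V_u = 1/1.06·[0.3818·0.0000 + 0.6182·1.4500] = 0.8456
Node d (S = 38.25): V_d = 1/1.06·[0.3818·1.4500 + 0.6182·22.4875] = 13.6368
Node 0 (S = 45): V_0 = 1/1.06·[0.3818·0.8456 + 0.6182·13.6368] = 8.2574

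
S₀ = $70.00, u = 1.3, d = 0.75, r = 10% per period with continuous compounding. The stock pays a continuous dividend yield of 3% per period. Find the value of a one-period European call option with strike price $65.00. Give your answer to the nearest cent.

$13.80

Per-period risk-free factor R = e^0.1 = 1.1052; dividend-adjusted growth = e^(0.1−0.03) = 1.0725.
Risk-neutral probability p = (1.0725 − 0.75)/(1.3 − 0.75) = 0.3225/0.5500 = 0.5864
Terminal stock prices: S_u = 91, S_d = 52.5
Terminal payoffs (S − K): max(26, 0) = 26, max(-12.5, 0) = 0
Node 0 (S = 70): V_0 = e^(−0.1)·[0.5864·26.0000 + 0.4136·0.0000] = 13.7950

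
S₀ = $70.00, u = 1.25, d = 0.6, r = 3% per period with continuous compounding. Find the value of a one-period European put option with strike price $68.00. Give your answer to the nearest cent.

$8.52

Risk-neutral probability p = (e^0.03 − 0.6)/(1.25 − 0.6) = 0.4305/0.6500 = 0.6622
Terminal stock prices: S_u = 87.5, S_d = 42
Terminal payoffs (K − S): max(-19.5, 0) = 0, max(26, 0) = 26
Node 0 (S = 70): V_0 = e^(−0.03)·[0.6622·0.0000 + 0.3378·26.0000] = 8.5223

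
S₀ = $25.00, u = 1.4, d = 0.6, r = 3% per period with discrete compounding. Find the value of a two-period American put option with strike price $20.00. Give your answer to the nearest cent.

$2.25

Risk-neutral probability p = (1 + 0.03 − 0.6)/(1.4 − 0.6) = 0.4300/0.8000 = 0.5375
Terminal stock prices: S_uu = 49, S_ud = 21, S_dd = 9
Terminal payoffs (K − S): max(-29, 0) = 0, max(-1, 0) = 0, max(11, 0) = 11
Node u (S = 35): continuation = 1/1.03·[0.5375·0.0000 + 0.4625·0.0000] = 0.0000; exercise value = 0.0000 ≤ continuation, so V_u = 0.0000
Node d (S = 15): continuation = 1/1.03·[0.5375·0.0000 + 0.4625·11.0000] = 4.9393; exercise value = 5.0000 > continuation, so V_d = 5.0000 (exercise)
Node 0 (S = 25): continuation = 1/1.03·[0.5375·0.0000 + 0.4625·5.0000] = 2.2451; exercise value = 0.0000 ≤ continuation, so V_0 = 2.2451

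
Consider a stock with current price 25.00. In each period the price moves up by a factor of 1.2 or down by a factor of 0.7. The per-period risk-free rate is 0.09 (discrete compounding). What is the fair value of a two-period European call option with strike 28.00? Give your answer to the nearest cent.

4.10

Risk-neutral probability p = (1 + 0.09 − 0.7)/(1.2 − 0.7) = 0.3900/0.5000 = 0.7800
Terminal stock prices: S_uu = 36, S_ud = 21, S_dd = 12.25
Terminal payoffs (S − K): max(8, 0) = 8, max(-7, 0) = 0, max(-15.75, 0) = 0
Node u (S = 30): V_u = 1/1.09·[0.7800·8.0000 + 0.2200·0.0000] = 5.7248
Node d (S = 17.5): V_d = 1/1.09·[0.7800·0.0000 + 0.2200·0.0000] = 0.0000
Node 0 (S = 25): V_0 = 1/1.09·[0.7800·5.7248 + 0.2200·0.0000] = 4.0966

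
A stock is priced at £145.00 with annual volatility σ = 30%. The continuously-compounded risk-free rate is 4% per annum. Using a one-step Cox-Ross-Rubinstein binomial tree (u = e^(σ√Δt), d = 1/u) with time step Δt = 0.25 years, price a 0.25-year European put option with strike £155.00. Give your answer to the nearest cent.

£15.07

CRR parameters: u = e^(σ√Δt) = e^(0.3·√0.25) = 1.1618, d = 1/u = 0.8607
Per-period rate: rΔt = 0.04·0.25 = 0.01, so R = e^0.01 = 1.0101
Risk-neutral probability p = (e^0.01 − 0.8607)/(1.1618 − 0.8607) = 0.1493/0.3011 = 0.4959
Terminal stock prices: S_u = 168.5, S_d = 124.8
Terminal payoffs (K − S): max(-13.47, 0) = 0, max(30.2, 0) = 30.2
Node 0 (S = 145): V_0 = e^(−0.01)·[0.4959·0.0000 + 0.5041·30.1973] = 15.0697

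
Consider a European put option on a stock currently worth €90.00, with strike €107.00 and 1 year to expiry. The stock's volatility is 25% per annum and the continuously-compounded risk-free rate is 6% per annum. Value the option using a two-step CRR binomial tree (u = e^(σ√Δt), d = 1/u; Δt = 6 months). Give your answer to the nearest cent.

CRR parameters: u = e^(σ√Δt) = e^(0.25·√0.5) = 1.1934, d = 1/u = 0.8380
Per-period rate: rΔt = 0.06·0.5 = 0.03, so R = e^0.03 = 1.0305
Risk-neutral probability p = (e^0.03 − 0.8380)/(1.1934 − 0.8380) = 0.1925/0.3554 = 0.5416
Terminal stock prices: S_uu = 128.2, S_ud = 90, S_dd = 63.2
Terminal payoffs (K − S): max(-21.17, 0) = 0, max(17, 0) = 17, max(43.8, 0) = 43.8
Node u (S = 107.4): V_u = e^(−0.03)·[0.5416·0.0000 + 0.4584·17.0000] = 7.5623
Node d (S = 75.42): V_d = e^(−0.03)·[0.5416·17.0000 + 0.4584·43.8030] = 28.4207
Node 0 (S = 90): V_0 = e^(−0.03)·[0.5416·7.5623 + 0.4584·28.4207] = 16.6174

€16.62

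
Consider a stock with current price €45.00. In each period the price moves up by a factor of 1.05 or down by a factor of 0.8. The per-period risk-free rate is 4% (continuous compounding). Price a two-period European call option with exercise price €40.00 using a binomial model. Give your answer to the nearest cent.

€8.23

Risk-neutral probability p = (e^0.04 − 0.8)/(1.05 − 0.8) = 0.2408/0.2500 = 0.9632
Terminal stock prices: S_uu = 49.61, S_ud = 37.8, S_dd = 28.8
Terminal payoffs (S − K): max(9.613, 0) = 9.613, max(-2.2, 0) = 0, max(-11.2, 0) = 0
Node u (S = 47.25): V_u = e^(−0.04)·[0.9632·9.6125 + 0.0368·0.0000] = 8.8961
Node d (S = 36): V_d = e^(−0.04)·[0.9632·0.0000 + 0.0368·0.0000] = 0.0000
Node 0 (S = 45): V_0 = e^(−0.04)·[0.9632·8.8961 + 0.0368·0.0000] = 8.2331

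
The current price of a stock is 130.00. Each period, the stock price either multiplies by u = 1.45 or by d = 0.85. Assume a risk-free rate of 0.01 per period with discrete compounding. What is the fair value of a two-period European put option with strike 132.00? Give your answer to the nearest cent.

20.07

Risk-neutral probability p = (1 + 0.01 − 0.85)/(1.45 − 0.85) = 0.1600/0.6000 = 0.2667
Terminal stock prices: S_uu = 273.3, S_ud = 160.2, S_dd = 93.92
Terminal payoffs (K − S): max(-141.3, 0) = 0, max(-28.22, 0) = 0, max(38.08, 0) = 38.08
Node u (S = 188.5): V_u = 1/1.01·[0.2667·0.0000 + 0.7333·0.0000] = 0.0000
Node d (S = 110.5): V_d = 1/1.01·[0.2667·0.0000 + 0.7333·38.0750] = 27.6452
Node 0 (S = 130): V_0 = 1/1.01·[0.2667·0.0000 + 0.7333·27.6452] = 20.0724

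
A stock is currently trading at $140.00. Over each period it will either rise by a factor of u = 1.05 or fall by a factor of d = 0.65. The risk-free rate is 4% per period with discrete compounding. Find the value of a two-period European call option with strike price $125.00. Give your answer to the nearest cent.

Risk-neutral probability p = (1 + 0.04 − 0.65)/(1.05 − 0.65) = 0.3900/0.4000 = 0.9750
Terminal stock prices: S_uu = 154.3, S_ud = 95.55, S_dd = 59.15
Terminal payoffs (S − K): max(29.35, 0) = 29.35, max(-29.45, 0) = 0, max(-65.85, 0) = 0
Node u (S = 147): V_u = 1/1.04·[0.9750·29.3500 + 0.0250·0.0000] = 27.5156
Node d (S = 91): V_d = 1/1.04·[0.9750·0.0000 + 0.0250·0.0000] = 0.0000
Node 0 (S = 140): V_0 = 1/1.04·[0.9750·27.5156 + 0.0250·0.0000] = 25.7959

$25.80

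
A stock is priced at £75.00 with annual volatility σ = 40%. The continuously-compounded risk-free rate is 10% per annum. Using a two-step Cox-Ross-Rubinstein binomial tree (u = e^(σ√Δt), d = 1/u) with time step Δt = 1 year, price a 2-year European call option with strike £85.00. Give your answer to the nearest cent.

CRR parameters: u = e^(σ√Δt) = e^(0.4·√1) = 1.4918, d = 1/u = 0.6703
Per-period rate: rΔt = 0.1·1 = 0.1, so R = e^0.1 = 1.1052
Risk-neutral probability p = (e^0.1 − 0.6703)/(1.4918 − 0.6703) = 0.4349/0.8215 = 0.5293
Terminal stock prices: S_uu = 166.9, S_ud = 75, S_dd = 33.7
Terminal payoffs (S − K): max(81.92, 0) = 81.92, max(-10, 0) = 0, max(-51.3, 0) = 0
Node u (S = 111.9): V_u = e^(−0.1)·[0.5293·81.9156 + 0.4707·0.0000] = 39.2344
Node d (S = 50.27): V_d = e^(−0.1)·[0.5293·0.0000 + 0.4707·0.0000] = 0.0000
Node 0 (S = 75): V_0 = e^(−0.1)·[0.5293·39.2344 + 0.4707·0.0000] = 18.7918

£18.79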